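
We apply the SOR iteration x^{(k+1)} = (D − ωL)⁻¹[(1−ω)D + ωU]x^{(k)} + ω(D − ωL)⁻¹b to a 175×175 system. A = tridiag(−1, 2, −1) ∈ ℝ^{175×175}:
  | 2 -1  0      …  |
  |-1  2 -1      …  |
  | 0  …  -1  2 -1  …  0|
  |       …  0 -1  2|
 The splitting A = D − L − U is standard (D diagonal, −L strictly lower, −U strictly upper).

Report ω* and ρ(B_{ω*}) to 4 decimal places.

ω* = 1.9649, ρ_SOR = 0.9649

[ρ_J] n=175: ρ(B_J) = cos(π/(n+1)) = cos(π/176) = 0.9998.
√(1 − cos²(π/176)) = sin(π/176) ≈ 0.01785.
ω* = 2/(1 + 0.01785) = 2/1.01785 = 1.9649.
Hence ρ(B_{ω*}) = 1.9649 − 1 = 0.9649.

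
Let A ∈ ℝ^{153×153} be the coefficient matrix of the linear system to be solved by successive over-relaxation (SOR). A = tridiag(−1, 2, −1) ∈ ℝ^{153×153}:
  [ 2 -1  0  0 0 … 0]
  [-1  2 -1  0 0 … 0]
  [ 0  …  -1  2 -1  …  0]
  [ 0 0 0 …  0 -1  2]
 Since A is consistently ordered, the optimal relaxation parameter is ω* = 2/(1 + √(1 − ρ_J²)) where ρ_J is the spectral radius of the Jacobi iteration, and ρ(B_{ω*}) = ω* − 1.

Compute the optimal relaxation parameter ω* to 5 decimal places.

n=153: λ(B_J) = 1 − λ(A)/2 = cos(kπ/154); k=1 gives ρ_J = 0.99979.
1 − cos²(π/154) = sin²(π/154) ⇒ √(1−ρ_J²) = sin(π/154) = 0.020399.
So ω* = 2/1.020399 = 1.96002 (Young).
Hence ρ(B_{ω*}) = 1.96002 − 1 = 0.96002.

ω* = 1.96002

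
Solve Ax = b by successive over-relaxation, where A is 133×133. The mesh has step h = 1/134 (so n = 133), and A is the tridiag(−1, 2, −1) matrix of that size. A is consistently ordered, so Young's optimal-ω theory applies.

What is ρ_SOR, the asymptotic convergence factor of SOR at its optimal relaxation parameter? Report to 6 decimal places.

ρ_SOR = 0.954189

B_J for the 133×133 system has eigenvalues cos(kπ/134); ρ_J = cos(π/134) = 0.999725.
√(1 − cos²(π/134)) = sin(π/134) ≈ 0.0234426.
ω* = 2/(1 + 0.0234426) = 2/1.0234426 = 1.954189.
ρ_SOR = ω* − 1 ≈ 0.954189.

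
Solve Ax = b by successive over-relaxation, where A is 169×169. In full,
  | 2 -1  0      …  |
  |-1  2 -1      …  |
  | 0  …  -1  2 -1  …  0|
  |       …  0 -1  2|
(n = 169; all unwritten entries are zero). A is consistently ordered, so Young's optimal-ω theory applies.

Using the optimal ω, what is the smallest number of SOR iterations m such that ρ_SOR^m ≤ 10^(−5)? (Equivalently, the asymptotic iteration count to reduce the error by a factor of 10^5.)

ρ_J = max_k |cos(kπ/170)| = cos(π/170) = 0.9998293
root = sin(π/170) = 0.0184789  (since 1−cos² = sin²).
ω* = 2/(1 + 0.0184789) = 2/1.0184789 = 1.9637127.
ρ_SOR = ω* − 1 = 1.9637127 − 1 = 0.9637127.
Need (0.9637127)^m ≤ 10^(−5): m ≥ 5·ln10/|ln 0.9637127| = 11.5129/0.0369621 = 311.479 ⇒ m = 312.

m = 312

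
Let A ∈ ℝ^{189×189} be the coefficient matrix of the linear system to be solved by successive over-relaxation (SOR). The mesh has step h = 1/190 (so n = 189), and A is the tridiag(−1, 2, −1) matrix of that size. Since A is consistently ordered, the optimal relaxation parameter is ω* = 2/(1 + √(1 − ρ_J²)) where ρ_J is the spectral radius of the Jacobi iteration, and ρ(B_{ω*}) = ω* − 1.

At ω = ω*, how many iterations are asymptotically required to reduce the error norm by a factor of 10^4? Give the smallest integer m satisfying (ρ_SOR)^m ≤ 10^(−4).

m = 279

½·tridiag(1,0,1) at n=189: λ_k = cos(kπ/190); max |λ| at k=1 ⇒ ρ_J = cos(π/190) ≈ 0.9998633.
1 − cos²(π/190) = sin²(π/190) ⇒ √(1−ρ_J²) = sin(π/190) = 0.0165339.
ω* = 2/(1+0.0165339) = 1.9674700
At ω = 1.9674700 every |λ(B_ω)| = ω−1, so ρ_SOR = 0.9674700.
4·ln10 = 9.21034; −ln(0.9674700) = 0.0330709; m = ⌈9.21034/0.0330709⌉ = ⌈278.503⌉ = 279.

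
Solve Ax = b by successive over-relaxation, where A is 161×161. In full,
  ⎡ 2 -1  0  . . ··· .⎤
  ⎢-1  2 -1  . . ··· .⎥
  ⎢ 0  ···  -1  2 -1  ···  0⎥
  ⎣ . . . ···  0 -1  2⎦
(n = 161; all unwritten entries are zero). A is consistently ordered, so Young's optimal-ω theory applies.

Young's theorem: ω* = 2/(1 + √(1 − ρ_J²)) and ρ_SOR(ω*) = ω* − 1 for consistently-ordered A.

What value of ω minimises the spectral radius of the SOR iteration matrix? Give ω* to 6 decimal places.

With n=161, ρ(Jacobi) = cos(π/162) = 0.999812.
√(1−ρ_J²) simplifies to sin(π/162) = 0.0193913.
Young: ω* = 2/(1+√(1−ρ_J²)) = 2/(1+0.0193913) = 2/1.0193913 = 1.961955.
At ω = 1.961955 every |λ(B_ω)| = ω−1, so ρ_SOR = 0.961955.

ω* = 1.961955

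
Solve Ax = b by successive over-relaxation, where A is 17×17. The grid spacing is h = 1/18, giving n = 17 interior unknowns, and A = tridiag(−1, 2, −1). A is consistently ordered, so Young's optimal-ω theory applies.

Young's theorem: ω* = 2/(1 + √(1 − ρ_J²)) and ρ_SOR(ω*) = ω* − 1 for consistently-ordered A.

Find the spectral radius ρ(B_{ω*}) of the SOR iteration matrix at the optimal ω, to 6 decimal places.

n=17: λ(B_J) = 1 − λ(A)/2 = cos(kπ/18); k=1 gives ρ_J = 0.984808.
√(1−ρ_J²) simplifies to sin(π/18) = 0.1736482.
Young: ω* = 2/(1+√(1−ρ_J²)) = 2/(1+0.1736482) = 2/1.1736482 = 1.704088.
[ρ_SOR] ω* − 1 = 0.704088.

ρ_SOR = 0.704088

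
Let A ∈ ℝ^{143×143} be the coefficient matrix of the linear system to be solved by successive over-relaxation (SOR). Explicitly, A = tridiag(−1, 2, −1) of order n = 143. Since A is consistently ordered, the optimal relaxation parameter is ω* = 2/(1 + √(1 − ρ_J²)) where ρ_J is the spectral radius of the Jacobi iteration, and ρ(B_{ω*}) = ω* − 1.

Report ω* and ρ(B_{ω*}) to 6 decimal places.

ω* = 1.957302, ρ_SOR = 0.957302

ρ_J = max_k |cos(kπ/144)| = cos(π/144) = 0.999762
√(1 − cos²(π/144)) = sin(π/144) ≈ 0.0218149.
ω* = 2 / (1 + 0.0218149) = 2 / 1.0218149 ≈ 1.957302.
[ρ_SOR] ω* − 1 = 0.957302.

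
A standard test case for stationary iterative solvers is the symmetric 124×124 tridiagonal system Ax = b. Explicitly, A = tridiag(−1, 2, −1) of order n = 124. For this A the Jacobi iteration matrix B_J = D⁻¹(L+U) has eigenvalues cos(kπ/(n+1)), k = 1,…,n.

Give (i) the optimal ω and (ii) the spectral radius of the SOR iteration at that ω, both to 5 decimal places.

½·tridiag(1,0,1) at n=124: λ_k = cos(kπ/125); max |λ| at k=1 ⇒ ρ_J = cos(π/125) ≈ 0.99968.
root = sin(π/125) = 0.025130  (since 1−cos² = sin²).
Young: ω* = 2/(1+√(1−ρ_J²)) = 2/(1+0.025130) = 2/1.025130 = 1.95097.
ρ_SOR = ω* − 1 ≈ 0.95097.

ω* = 1.95097, ρ_SOR = 0.95097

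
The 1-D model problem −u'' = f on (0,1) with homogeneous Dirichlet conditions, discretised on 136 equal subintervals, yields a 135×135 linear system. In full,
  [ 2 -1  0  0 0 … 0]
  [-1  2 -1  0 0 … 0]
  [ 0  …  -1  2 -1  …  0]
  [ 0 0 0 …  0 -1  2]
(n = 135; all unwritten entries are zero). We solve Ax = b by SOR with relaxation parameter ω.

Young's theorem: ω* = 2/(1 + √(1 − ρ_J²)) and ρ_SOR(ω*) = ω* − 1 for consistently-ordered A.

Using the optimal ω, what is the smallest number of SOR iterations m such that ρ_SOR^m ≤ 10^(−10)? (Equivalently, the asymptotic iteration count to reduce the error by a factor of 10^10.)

m = 499

½·tridiag(1,0,1) at n=135: λ_k = cos(kπ/136); max |λ| at k=1 ⇒ ρ_J = cos(π/136) ≈ 0.9997332.
√(1−ρ_J²) simplifies to sin(π/136) = 0.0230979.
Young: ω* = 2/(1+√(1−ρ_J²)) = 2/(1+0.0230979) = 2/1.0230979 = 1.9548471.
At ω = 1.9548471 every |λ(B_ω)| = ω−1, so ρ_SOR = 0.9548471.
(0.9548471)^m ≤ 10^{−10}  ⇒  m·ln(0.9548471) ≤ −10·ln10  ⇒  m ≥ 498.352  ⇒  m = 499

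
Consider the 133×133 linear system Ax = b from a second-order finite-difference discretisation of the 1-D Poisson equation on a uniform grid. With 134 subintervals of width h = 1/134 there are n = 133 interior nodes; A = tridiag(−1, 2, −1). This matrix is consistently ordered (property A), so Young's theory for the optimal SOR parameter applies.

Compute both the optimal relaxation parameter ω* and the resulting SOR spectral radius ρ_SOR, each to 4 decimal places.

ω* = 1.9542, ρ_SOR = 0.9542

[ρ_J] n=133: ρ(B_J) = cos(π/(n+1)) = cos(π/134) = 0.9997.
√(1−ρ_J²) = |sin(π/134)| = 0.02344
ω* = 2/(1+0.02344) = 1.9542
ρ(B_{ω*}) = ω*−1 = 0.9542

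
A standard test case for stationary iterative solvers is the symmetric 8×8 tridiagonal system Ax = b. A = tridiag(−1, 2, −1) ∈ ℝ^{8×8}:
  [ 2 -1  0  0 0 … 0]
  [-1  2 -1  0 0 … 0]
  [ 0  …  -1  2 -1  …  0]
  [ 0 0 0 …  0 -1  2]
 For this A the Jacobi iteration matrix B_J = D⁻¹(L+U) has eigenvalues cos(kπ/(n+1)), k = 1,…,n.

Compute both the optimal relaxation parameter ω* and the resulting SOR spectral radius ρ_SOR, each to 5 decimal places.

B_J for the 8×8 system has eigenvalues cos(kπ/9); ρ_J = cos(π/9) = 0.93969.
1 − cos²(π/9) = sin²(π/9) ⇒ √(1−ρ_J²) = sin(π/9) = 0.342020.
Then 2/(1+√(1−ρ_J²)) = 2/(1+0.342020); ω* = 2/1.342020 = 1.49029.
ρ_SOR = ω* − 1 ≈ 0.49029.

ω* = 1.49029, ρ_SOR = 0.49029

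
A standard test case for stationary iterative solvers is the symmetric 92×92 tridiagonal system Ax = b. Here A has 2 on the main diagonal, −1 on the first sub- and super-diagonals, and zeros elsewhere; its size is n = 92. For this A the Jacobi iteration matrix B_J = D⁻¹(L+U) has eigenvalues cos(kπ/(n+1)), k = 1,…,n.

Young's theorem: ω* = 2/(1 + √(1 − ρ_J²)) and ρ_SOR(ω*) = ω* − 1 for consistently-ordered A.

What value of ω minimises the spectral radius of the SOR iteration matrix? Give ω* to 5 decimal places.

n=92: λ(B_J) = 1 − λ(A)/2 = cos(kπ/93); k=1 gives ρ_J = 0.99943.
1 − cos²(π/93) = sin²(π/93) ⇒ √(1−ρ_J²) = sin(π/93) = 0.033774.
So ω* = 2/1.033774 = 1.93466 (Young).
[ρ_SOR] ω* − 1 = 0.93466.

ω* = 1.93466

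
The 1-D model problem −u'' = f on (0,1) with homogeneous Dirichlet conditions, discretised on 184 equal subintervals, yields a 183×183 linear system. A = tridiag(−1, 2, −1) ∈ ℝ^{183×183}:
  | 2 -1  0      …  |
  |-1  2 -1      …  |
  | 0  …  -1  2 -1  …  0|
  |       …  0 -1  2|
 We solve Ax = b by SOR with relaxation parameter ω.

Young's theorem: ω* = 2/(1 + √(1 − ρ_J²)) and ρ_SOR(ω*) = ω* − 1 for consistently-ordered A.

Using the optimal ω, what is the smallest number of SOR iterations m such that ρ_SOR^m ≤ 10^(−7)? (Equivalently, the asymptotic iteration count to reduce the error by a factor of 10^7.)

B_J for the 183×183 system has eigenvalues cos(kπ/184); ρ_J = cos(π/184) = 0.9998542.
√(1−ρ_J²) = |sin(π/184)| = 0.0170730
Then 2/(1+√(1−ρ_J²)) = 2/(1+0.0170730); ω* = 2/1.0170730 = 1.9664272.
Hence ρ(B_{ω*}) = 1.9664272 − 1 = 0.9664272.
(0.9664272)^m ≤ 10^{−7}  ⇒  m·ln(0.9664272) ≤ −7·ln10  ⇒  m ≥ 471.989  ⇒  m = 472

m = 472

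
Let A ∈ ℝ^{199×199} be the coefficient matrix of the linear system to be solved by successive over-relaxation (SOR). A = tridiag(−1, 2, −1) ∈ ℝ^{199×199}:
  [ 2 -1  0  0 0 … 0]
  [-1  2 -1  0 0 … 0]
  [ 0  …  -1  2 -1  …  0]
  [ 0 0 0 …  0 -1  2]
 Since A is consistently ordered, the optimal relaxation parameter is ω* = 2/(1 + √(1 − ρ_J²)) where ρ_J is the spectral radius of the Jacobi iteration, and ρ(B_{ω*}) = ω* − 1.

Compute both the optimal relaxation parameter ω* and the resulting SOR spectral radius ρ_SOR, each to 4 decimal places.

[ρ_J] n=199: ρ(B_J) = cos(π/(n+1)) = cos(π/200) = 0.9999.
1 − cos²(π/200) = sin²(π/200) ⇒ √(1−ρ_J²) = sin(π/200) = 0.01571.
ω* = 2 / (1 + 0.01571) = 2 / 1.01571 ≈ 1.9691.
ρ(B_{ω*}) = ω*−1 = 0.9691

ω* = 1.9691, ρ_SOR = 0.9691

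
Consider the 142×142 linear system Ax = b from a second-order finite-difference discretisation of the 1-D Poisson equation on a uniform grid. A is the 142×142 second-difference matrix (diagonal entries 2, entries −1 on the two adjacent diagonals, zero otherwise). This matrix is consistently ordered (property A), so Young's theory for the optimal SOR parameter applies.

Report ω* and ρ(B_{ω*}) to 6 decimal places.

ω* = 1.957010, ρ_SOR = 0.957010

With n=142, ρ(Jacobi) = cos(π/143) = 0.999759.
1 − cos²(π/143) = sin²(π/143) ⇒ √(1−ρ_J²) = sin(π/143) = 0.0219674.
ω* = 2/(1+0.0219674) = 1.957010
At ω = 1.957010 every |λ(B_ω)| = ω−1, so ρ_SOR = 0.957010.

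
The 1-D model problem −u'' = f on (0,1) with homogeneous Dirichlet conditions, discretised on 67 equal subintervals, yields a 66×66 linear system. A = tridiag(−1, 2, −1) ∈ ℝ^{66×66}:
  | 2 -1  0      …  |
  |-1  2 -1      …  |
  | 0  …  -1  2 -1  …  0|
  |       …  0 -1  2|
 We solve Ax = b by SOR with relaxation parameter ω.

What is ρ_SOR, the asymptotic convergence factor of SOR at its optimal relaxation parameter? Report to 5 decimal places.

ρ_SOR = 0.91045

With n=66, ρ(Jacobi) = cos(π/67) = 0.99890.
1 − cos²(π/67) = sin²(π/67) ⇒ √(1−ρ_J²) = sin(π/67) = 0.046872.
Young: ω* = 2/(1+√(1−ρ_J²)) = 2/(1+0.046872) = 2/1.046872 = 1.91045.
ρ_SOR = ω* − 1 = 1.91045 − 1 = 0.91045.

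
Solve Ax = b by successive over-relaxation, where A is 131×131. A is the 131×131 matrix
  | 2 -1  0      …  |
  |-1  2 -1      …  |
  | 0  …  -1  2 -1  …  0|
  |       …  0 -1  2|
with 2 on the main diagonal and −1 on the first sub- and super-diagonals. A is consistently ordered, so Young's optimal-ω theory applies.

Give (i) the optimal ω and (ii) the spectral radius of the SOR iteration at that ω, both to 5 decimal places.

ω* = 1.95351, ρ_SOR = 0.95351

½·tridiag(1,0,1) at n=131: λ_k = cos(kπ/132); max |λ| at k=1 ⇒ ρ_J = cos(π/132) ≈ 0.99972.
√(1−ρ_J²) simplifies to sin(π/132) = 0.023798.
ω* = 2/(1 + 0.023798) = 2/1.023798 = 1.95351.
ρ(B_{ω*}) = ω*−1 = 0.95351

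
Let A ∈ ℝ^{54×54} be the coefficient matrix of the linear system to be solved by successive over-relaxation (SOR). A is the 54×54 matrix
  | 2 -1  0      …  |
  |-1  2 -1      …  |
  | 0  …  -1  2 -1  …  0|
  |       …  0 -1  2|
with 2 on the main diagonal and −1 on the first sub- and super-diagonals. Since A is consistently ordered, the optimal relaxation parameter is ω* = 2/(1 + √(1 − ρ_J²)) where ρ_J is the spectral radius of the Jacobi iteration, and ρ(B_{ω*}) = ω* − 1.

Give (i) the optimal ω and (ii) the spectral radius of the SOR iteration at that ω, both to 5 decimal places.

ω* = 1.89199, ρ_SOR = 0.89199

n=54: λ(B_J) = 1 − λ(A)/2 = cos(kπ/55); k=1 gives ρ_J = 0.99837.
root = sin(π/55) = 0.057089  (since 1−cos² = sin²).
Then 2/(1+√(1−ρ_J²)) = 2/(1+0.057089); ω* = 2/1.057089 = 1.89199.
ρ(B_{ω*}) = ω*−1 = 0.89199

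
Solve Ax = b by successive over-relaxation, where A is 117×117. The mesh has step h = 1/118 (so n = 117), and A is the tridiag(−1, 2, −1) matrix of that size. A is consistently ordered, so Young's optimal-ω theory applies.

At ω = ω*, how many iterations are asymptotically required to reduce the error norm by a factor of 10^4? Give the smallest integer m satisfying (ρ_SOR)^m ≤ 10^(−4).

½·tridiag(1,0,1) at n=117: λ_k = cos(kπ/118); max |λ| at k=1 ⇒ ρ_J = cos(π/118) ≈ 0.9996456.
√(1−ρ_J²) = |sin(π/118)| = 0.0266205
ω* = 2 / (1 + 0.0266205) = 2 / 1.0266205 ≈ 1.9481396.
[ρ_SOR] ω* − 1 = 0.9481396.
For 4 digits: m = 4·ln10 / (−ln 0.9481396) = 9.21034/0.0532535 = 172.953; round up → m = 173.

m = 173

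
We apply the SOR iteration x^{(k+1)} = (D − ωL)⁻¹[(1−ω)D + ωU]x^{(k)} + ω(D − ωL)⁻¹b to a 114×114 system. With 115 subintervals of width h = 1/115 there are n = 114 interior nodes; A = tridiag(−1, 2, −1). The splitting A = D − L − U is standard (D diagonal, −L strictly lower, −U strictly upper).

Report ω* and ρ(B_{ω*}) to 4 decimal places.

spectrum of D⁻¹(L+U) = {cos(kπ/115) : 1≤k≤114}; ρ_J = cos(π/115) = 0.9996.
root = sin(π/115) = 0.02731  (since 1−cos² = sin²).
[ω*] 2 ÷ (1 + 0.02731) = 2 ÷ 1.02731 = 1.9468.
ρ(B_{ω*}) = ω*−1 = 0.9468

ω* = 1.9468, ρ_SOR = 0.9468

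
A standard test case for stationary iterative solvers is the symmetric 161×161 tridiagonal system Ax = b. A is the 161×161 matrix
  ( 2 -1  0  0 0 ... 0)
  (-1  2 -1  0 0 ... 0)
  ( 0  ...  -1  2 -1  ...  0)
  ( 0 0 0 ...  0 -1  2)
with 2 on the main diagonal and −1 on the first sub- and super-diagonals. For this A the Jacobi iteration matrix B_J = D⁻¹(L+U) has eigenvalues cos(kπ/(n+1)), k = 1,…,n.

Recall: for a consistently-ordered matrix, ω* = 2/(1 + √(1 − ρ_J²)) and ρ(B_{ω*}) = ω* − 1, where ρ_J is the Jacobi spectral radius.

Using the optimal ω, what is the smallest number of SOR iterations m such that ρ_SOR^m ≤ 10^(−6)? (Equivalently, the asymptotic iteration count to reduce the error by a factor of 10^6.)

m = 357

[ρ_J] n=161: ρ(B_J) = cos(π/(n+1)) = cos(π/162) = 0.9998120.
√(1 − cos²(π/162)) = sin(π/162) ≈ 0.0193913.
So ω* = 2/1.0193913 = 1.9619551 (Young).
ρ_SOR = ω* − 1 ≈ 0.9619551.
For 6 digits: m = 6·ln10 / (−ln 0.9619551) = 13.8155/0.0387875 = 356.184; round up → m = 357.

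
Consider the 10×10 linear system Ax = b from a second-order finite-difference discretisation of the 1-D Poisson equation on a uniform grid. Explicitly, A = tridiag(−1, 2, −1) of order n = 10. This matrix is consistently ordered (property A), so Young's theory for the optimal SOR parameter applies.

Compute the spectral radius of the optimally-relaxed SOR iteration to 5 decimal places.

ρ_SOR = 0.56039

½·tridiag(1,0,1) at n=10: λ_k = cos(kπ/11); max |λ| at k=1 ⇒ ρ_J = cos(π/11) ≈ 0.95949.
√(1−ρ_J²) = |sin(π/11)| = 0.281733
ω* = 2/(1 + 0.281733) = 2/1.281733 = 1.56039.
ρ(B_{ω*}) = ω*−1 = 0.56039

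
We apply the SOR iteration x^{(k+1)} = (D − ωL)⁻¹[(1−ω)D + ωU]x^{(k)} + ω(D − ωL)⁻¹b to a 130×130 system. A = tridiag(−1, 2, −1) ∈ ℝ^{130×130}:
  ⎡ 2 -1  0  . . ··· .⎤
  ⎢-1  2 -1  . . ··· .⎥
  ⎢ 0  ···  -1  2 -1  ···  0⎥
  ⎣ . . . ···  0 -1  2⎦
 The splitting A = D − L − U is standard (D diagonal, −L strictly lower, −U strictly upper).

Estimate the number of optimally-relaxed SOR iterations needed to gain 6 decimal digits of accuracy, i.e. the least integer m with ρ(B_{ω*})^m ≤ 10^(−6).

m = 289

spectrum of D⁻¹(L+U) = {cos(kπ/131) : 1≤k≤130}; ρ_J = cos(π/131) = 0.9997125.
1 − cos²(π/131) = sin²(π/131) ⇒ √(1−ρ_J²) = sin(π/131) = 0.0239793.
[ω*] 2 ÷ (1 + 0.0239793) = 2 ÷ 1.0239793 = 1.9531645.
Hence ρ(B_{ω*}) = 1.9531645 − 1 = 0.9531645.
Need (0.9531645)^m ≤ 10^(−6): m ≥ 6·ln10/|ln 0.9531645| = 13.8155/0.0479678 = 288.016 ⇒ m = 289.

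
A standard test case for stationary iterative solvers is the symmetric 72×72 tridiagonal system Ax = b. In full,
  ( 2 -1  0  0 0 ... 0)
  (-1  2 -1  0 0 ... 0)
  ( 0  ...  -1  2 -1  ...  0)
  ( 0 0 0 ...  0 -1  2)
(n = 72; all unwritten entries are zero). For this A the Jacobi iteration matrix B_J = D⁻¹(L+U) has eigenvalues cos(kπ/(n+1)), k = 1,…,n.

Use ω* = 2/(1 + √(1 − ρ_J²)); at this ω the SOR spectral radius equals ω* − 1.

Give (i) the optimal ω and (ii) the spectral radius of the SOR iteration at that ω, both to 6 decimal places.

ω* = 1.917505, ρ_SOR = 0.917505

ρ_J = max_k |cos(kπ/73)| = cos(π/73) = 0.999074
√(1 − cos²(π/73)) = sin(π/73) ≈ 0.0430222.
Then 2/(1+√(1−ρ_J²)) = 2/(1+0.0430222); ω* = 2/1.0430222 = 1.917505.
At ω = 1.917505 every |λ(B_ω)| = ω−1, so ρ_SOR = 0.917505.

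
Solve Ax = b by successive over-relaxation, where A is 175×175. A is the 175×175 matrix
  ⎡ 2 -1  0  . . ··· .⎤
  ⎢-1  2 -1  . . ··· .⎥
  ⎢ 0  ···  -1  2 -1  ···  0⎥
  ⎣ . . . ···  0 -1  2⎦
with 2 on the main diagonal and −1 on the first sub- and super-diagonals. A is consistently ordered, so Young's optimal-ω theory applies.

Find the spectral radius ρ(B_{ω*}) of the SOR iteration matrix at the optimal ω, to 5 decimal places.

ρ_SOR = 0.96493

ρ_J = max_k |cos(kπ/176)| = cos(π/176) = 0.99984
√(1−ρ_J²) = |sin(π/176)| = 0.017849
Young: ω* = 2/(1+√(1−ρ_J²)) = 2/(1+0.017849) = 2/1.017849 = 1.96493.
ρ_SOR = ω* − 1 ≈ 0.96493.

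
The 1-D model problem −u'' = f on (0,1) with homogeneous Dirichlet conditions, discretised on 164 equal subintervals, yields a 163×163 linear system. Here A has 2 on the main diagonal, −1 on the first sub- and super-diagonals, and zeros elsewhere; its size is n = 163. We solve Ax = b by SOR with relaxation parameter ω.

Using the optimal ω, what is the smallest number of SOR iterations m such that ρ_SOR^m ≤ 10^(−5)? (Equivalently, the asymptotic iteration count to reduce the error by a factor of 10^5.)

[ρ_J] n=163: ρ(B_J) = cos(π/(n+1)) = cos(π/164) = 0.9998165.
root = sin(π/164) = 0.0191549  (since 1−cos² = sin²).
ω* = 2/(1+0.0191549) = 1.9624102
ρ_SOR = ω* − 1 ≈ 0.9624102.
5·ln10 = 11.5129; −ln(0.9624102) = 0.0383145; m = ⌈11.5129/0.0383145⌉ = ⌈300.484⌉ = 301.

m = 301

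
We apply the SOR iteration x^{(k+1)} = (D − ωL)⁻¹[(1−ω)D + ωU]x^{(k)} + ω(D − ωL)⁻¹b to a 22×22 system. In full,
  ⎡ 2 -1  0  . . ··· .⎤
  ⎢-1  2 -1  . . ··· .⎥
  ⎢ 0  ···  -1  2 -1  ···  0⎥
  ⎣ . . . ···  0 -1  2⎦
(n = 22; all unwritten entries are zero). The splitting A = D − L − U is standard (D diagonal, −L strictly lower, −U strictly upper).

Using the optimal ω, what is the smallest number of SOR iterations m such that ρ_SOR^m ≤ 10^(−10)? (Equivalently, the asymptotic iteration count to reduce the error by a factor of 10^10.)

[ρ_J] n=22: ρ(B_J) = cos(π/(n+1)) = cos(π/23) = 0.9906859.
1 − cos²(π/23) = sin²(π/23) ⇒ √(1−ρ_J²) = sin(π/23) = 0.1361666.
[ω*] 2 ÷ (1 + 0.1361666) = 2 ÷ 1.1361666 = 1.7603052.
Hence ρ(B_{ω*}) = 1.7603052 − 1 = 0.7603052.
Need (0.7603052)^m ≤ 10^(−10): m ≥ 10·ln10/|ln 0.7603052| = 23.0259/0.274035 = 84.025 ⇒ m = 85.

m = 85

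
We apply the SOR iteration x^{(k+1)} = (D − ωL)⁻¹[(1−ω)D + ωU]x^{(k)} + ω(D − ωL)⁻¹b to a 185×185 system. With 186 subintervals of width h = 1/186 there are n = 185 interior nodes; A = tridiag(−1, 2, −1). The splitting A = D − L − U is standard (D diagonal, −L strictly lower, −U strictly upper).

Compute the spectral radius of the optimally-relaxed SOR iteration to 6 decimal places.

ρ_SOR = 0.966782

n=185: λ(B_J) = 1 − λ(A)/2 = cos(kπ/186); k=1 gives ρ_J = 0.999857.
√(1−ρ_J²) = |sin(π/186)| = 0.0168895
So ω* = 2/1.0168895 = 1.966782 (Young).
Hence ρ(B_{ω*}) = 1.966782 − 1 = 0.966782.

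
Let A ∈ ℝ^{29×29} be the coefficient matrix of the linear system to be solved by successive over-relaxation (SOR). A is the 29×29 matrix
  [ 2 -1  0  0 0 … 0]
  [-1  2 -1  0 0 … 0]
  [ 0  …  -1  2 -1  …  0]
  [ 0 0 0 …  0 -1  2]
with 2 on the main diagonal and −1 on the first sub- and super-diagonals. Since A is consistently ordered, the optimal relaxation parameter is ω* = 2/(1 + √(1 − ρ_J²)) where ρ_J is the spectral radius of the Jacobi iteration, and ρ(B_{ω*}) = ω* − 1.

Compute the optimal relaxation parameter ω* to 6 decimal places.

spectrum of D⁻¹(L+U) = {cos(kπ/30) : 1≤k≤29}; ρ_J = cos(π/30) = 0.994522.
1 − cos²(π/30) = sin²(π/30) ⇒ √(1−ρ_J²) = sin(π/30) = 0.1045285.
ω* = 2/(1+0.1045285) = 1.810727
ρ(B_{ω*}) = ω*−1 = 0.810727

ω* = 1.810727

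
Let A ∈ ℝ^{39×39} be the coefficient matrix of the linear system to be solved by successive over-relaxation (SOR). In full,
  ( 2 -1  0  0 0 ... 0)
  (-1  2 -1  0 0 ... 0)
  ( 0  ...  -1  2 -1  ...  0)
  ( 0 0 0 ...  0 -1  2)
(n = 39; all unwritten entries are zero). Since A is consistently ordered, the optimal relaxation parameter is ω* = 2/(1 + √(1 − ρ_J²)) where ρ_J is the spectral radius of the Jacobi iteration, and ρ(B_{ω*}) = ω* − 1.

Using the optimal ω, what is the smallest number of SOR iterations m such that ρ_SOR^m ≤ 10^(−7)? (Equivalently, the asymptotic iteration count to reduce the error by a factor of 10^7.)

m = 103

spectrum of D⁻¹(L+U) = {cos(kπ/40) : 1≤k≤39}; ρ_J = cos(π/40) = 0.9969173.
√(1−ρ_J²) = |sin(π/40)| = 0.0784591
So ω* = 2/1.0784591 = 1.8544978 (Young).
[ρ_SOR] ω* − 1 = 0.8544978.
m ≥ 7·ln10 / (−ln 0.8544978) = 102.506; smallest integer m = 103.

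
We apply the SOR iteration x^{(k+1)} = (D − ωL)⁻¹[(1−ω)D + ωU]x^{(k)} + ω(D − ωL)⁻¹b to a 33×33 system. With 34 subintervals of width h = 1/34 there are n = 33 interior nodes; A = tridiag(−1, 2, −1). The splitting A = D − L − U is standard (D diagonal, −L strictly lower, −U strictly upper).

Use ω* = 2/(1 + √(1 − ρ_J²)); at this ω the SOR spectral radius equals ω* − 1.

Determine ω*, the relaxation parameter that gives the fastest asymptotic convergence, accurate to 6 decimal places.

ω* = 1.831052

With n=33, ρ(Jacobi) = cos(π/34) = 0.995734.
√(1 − cos²(π/34)) = sin(π/34) ≈ 0.0922684.
ω* = 2/(1 + 0.0922684) = 2/1.0922684 = 1.831052.
ρ_SOR = ω* − 1 ≈ 0.831052.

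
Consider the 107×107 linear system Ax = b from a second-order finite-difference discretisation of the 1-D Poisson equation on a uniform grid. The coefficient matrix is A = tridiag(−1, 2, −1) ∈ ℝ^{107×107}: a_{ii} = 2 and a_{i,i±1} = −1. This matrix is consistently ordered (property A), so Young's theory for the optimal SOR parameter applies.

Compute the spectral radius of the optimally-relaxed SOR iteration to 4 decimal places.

ρ_SOR = 0.9435

spectrum of D⁻¹(L+U) = {cos(kπ/108) : 1≤k≤107}; ρ_J = cos(π/108) = 0.9996.
√(1 − cos²(π/108)) = sin(π/108) ≈ 0.02908.
[ω*] 2 ÷ (1 + 0.02908) = 2 ÷ 1.02908 = 1.9435.
At ω = 1.9435 every |λ(B_ω)| = ω−1, so ρ_SOR = 0.9435.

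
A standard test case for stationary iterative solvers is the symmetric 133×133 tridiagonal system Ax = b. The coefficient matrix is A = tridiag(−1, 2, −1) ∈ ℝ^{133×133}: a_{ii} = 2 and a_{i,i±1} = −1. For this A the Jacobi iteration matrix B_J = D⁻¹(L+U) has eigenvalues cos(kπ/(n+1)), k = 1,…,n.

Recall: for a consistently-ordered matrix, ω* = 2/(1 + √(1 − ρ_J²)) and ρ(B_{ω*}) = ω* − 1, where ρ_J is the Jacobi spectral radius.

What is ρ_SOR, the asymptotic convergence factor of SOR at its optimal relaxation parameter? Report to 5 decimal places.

ρ_SOR = 0.95419

B_J for the 133×133 system has eigenvalues cos(kπ/134); ρ_J = cos(π/134) = 0.99973.
1 − cos²(π/134) = sin²(π/134) ⇒ √(1−ρ_J²) = sin(π/134) = 0.023443.
So ω* = 2/1.023443 = 1.95419 (Young).
ρ_SOR = ω* − 1 = 1.95419 − 1 = 0.95419.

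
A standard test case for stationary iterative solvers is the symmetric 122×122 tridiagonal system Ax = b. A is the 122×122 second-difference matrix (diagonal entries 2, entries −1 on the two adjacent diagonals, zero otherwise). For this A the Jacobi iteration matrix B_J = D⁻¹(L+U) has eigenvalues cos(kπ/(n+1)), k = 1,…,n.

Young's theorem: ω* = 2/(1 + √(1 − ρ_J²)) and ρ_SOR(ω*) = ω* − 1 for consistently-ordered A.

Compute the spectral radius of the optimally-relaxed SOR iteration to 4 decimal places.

ρ_SOR = 0.9502

With n=122, ρ(Jacobi) = cos(π/123) = 0.9997.
root = sin(π/123) = 0.02554  (since 1−cos² = sin²).
ω* = 2/(1+0.02554) = 1.9502
ρ(B_{ω*}) = ω*−1 = 0.9502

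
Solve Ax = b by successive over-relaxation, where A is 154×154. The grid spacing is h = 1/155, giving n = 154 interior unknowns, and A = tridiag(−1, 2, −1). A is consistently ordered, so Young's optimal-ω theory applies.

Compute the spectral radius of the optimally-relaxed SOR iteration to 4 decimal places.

ρ_SOR = 0.9603

B_J for the 154×154 system has eigenvalues cos(kπ/155); ρ_J = cos(π/155) = 0.9998.
√(1−ρ_J²) = |sin(π/155)| = 0.02027
Then 2/(1+√(1−ρ_J²)) = 2/(1+0.02027); ω* = 2/1.02027 = 1.9603.
At ω = 1.9603 every |λ(B_ω)| = ω−1, so ρ_SOR = 0.9603.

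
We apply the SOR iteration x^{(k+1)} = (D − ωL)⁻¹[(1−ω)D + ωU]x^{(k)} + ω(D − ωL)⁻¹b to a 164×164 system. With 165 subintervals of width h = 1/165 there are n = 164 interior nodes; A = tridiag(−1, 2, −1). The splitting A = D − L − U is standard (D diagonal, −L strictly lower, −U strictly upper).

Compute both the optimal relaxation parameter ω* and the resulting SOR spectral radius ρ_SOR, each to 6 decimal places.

spectrum of D⁻¹(L+U) = {cos(kπ/165) : 1≤k≤164}; ρ_J = cos(π/165) = 0.999819.
√(1−ρ_J²) simplifies to sin(π/165) = 0.0190388.
ω* = 2/(1 + 0.0190388) = 2/1.0190388 = 1.962634.
ρ_SOR = ω* − 1 ≈ 0.962634.

ω* = 1.962634, ρ_SOR = 0.962634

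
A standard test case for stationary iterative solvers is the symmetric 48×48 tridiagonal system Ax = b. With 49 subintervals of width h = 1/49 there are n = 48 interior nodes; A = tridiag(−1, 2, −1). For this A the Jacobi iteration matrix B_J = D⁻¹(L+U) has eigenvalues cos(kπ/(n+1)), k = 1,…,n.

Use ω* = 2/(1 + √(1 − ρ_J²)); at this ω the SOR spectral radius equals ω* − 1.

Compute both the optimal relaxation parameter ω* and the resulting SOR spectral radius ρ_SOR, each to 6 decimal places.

ω* = 1.879575, ρ_SOR = 0.879575

ρ_J = max_k |cos(kπ/49)| = cos(π/49) = 0.997945
root = sin(π/49) = 0.0640702  (since 1−cos² = sin²).
Young: ω* = 2/(1+√(1−ρ_J²)) = 2/(1+0.0640702) = 2/1.0640702 = 1.879575.
Hence ρ(B_{ω*}) = 1.879575 − 1 = 0.879575.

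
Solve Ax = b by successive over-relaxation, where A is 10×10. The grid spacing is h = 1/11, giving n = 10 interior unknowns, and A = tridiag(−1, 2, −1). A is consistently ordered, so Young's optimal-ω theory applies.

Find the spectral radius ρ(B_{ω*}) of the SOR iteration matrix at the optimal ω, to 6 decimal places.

ρ_SOR = 0.560388

[ρ_J] n=10: ρ(B_J) = cos(π/(n+1)) = cos(π/11) = 0.959493.
√(1−ρ_J²) = |sin(π/11)| = 0.2817326
Then 2/(1+√(1−ρ_J²)) = 2/(1+0.2817326); ω* = 2/1.2817326 = 1.560388.
ρ_SOR = ω* − 1 = 1.560388 − 1 = 0.560388.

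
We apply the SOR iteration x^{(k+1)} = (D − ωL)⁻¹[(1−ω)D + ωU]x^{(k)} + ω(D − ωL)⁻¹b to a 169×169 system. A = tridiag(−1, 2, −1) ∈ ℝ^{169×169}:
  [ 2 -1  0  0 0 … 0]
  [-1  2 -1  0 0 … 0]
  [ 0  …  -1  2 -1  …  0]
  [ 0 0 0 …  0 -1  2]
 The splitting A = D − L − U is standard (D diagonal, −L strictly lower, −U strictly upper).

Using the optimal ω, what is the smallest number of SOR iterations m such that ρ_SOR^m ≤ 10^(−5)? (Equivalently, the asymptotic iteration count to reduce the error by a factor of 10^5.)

n=169: λ(B_J) = 1 − λ(A)/2 = cos(kπ/170); k=1 gives ρ_J = 0.9998293.
√(1 − cos²(π/170)) = sin(π/170) ≈ 0.0184789.
ω* = 2 / (1 + 0.0184789) = 2 / 1.0184789 ≈ 1.9637127.
ρ_SOR = ω* − 1 ≈ 0.9637127.
m ≥ 5·ln10 / (−ln 0.9637127) = 311.479; smallest integer m = 312.

m = 312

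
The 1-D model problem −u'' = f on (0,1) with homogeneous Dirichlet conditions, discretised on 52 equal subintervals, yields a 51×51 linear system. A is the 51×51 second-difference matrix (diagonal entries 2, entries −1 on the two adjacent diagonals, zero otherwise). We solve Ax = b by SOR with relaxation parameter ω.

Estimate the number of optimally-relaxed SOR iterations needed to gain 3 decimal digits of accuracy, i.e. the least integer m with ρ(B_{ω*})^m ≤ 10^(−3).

[ρ_J] n=51: ρ(B_J) = cos(π/(n+1)) = cos(π/52) = 0.9981756.
1 − cos²(π/52) = sin²(π/52) ⇒ √(1−ρ_J²) = sin(π/52) = 0.0603785.
ω* = 2 / (1 + 0.0603785) = 2 / 1.0603785 ≈ 1.8861190.
[ρ_SOR] ω* − 1 = 0.8861190.
(0.8861190)^m ≤ 10^{−3}  ⇒  m·ln(0.8861190) ≤ −3·ln10  ⇒  m ≥ 57.134  ⇒  m = 58

m = 58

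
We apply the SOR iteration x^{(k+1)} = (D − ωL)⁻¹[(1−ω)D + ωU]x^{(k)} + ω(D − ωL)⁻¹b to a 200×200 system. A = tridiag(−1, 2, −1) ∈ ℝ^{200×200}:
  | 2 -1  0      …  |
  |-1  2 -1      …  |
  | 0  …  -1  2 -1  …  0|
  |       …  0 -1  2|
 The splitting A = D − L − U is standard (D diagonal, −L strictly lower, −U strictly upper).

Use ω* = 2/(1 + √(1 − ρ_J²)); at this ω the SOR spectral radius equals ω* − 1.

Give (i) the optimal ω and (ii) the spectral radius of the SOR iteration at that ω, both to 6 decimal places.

ω* = 1.969223, ρ_SOR = 0.969223

½·tridiag(1,0,1) at n=200: λ_k = cos(kπ/201); max |λ| at k=1 ⇒ ρ_J = cos(π/201) ≈ 0.999878.
√(1−ρ_J²) = |sin(π/201)| = 0.0156292
Then 2/(1+√(1−ρ_J²)) = 2/(1+0.0156292); ω* = 2/1.0156292 = 1.969223.
ρ(B_{ω*}) = ω*−1 = 0.969223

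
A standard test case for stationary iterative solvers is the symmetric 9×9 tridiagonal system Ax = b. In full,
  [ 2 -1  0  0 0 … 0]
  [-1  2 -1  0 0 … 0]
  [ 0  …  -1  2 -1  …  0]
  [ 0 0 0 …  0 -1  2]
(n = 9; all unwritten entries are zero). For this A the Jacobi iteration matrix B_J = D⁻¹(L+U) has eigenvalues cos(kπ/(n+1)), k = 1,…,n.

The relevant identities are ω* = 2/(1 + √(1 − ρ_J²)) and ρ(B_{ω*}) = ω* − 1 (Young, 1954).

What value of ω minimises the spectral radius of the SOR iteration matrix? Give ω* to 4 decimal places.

ρ_J = max_k |cos(kπ/10)| = cos(π/10) = 0.9511
1 − cos²(π/10) = sin²(π/10) ⇒ √(1−ρ_J²) = sin(π/10) = 0.30902.
[ω*] 2 ÷ (1 + 0.30902) = 2 ÷ 1.30902 = 1.5279.
ρ_SOR = ω* − 1 = 1.5279 − 1 = 0.5279.

ω* = 1.5279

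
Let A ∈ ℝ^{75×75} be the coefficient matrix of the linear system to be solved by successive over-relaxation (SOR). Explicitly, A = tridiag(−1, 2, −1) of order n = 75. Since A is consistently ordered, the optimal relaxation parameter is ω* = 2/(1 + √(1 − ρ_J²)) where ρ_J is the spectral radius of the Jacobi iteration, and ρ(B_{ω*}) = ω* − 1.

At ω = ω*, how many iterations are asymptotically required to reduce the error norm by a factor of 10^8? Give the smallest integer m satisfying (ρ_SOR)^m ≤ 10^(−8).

m = 223

spectrum of D⁻¹(L+U) = {cos(kπ/76) : 1≤k≤75}; ρ_J = cos(π/76) = 0.9991458.
1 − cos²(π/76) = sin²(π/76) ⇒ √(1−ρ_J²) = sin(π/76) = 0.0413250.
ω* = 2/(1 + 0.0413250) = 2/1.0413250 = 1.9206300.
ρ(B_{ω*}) = ω*−1 = 0.9206300
8·ln10 = 18.4207; −ln(0.9206300) = 0.0826971; m = ⌈18.4207/0.0826971⌉ = ⌈222.749⌉ = 223.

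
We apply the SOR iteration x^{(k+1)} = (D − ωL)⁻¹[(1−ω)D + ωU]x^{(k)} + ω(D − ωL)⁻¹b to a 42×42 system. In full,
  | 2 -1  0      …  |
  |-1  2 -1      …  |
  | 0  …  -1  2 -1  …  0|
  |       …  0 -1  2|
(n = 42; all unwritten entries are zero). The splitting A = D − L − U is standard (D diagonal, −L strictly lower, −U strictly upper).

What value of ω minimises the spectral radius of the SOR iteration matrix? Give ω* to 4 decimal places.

ω* = 1.8639

With n=42, ρ(Jacobi) = cos(π/43) = 0.9973.
1 − cos²(π/43) = sin²(π/43) ⇒ √(1−ρ_J²) = sin(π/43) = 0.07300.
So ω* = 2/1.07300 = 1.8639 (Young).
At ω = 1.8639 every |λ(B_ω)| = ω−1, so ρ_SOR = 0.8639.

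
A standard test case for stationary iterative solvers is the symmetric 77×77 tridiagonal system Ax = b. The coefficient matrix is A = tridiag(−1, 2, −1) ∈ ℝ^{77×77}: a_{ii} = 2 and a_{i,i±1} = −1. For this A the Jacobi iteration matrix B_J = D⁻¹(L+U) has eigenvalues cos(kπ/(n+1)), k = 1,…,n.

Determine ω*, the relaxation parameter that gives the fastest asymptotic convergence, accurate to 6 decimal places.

B_J for the 77×77 system has eigenvalues cos(kπ/78); ρ_J = cos(π/78) = 0.999189.
root = sin(π/78) = 0.0402659  (since 1−cos² = sin²).
Young: ω* = 2/(1+√(1−ρ_J²)) = 2/(1+0.0402659) = 2/1.0402659 = 1.922585.
ρ(B_{ω*}) = ω*−1 = 0.922585

ω* = 1.922585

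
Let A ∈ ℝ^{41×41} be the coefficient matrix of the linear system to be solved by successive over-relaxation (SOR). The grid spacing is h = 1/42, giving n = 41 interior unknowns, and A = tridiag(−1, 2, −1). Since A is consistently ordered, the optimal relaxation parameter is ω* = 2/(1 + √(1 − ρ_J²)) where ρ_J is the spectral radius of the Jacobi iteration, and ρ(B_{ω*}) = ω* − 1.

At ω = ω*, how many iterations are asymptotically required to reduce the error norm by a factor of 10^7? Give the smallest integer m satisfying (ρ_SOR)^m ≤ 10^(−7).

m = 108

B_J for the 41×41 system has eigenvalues cos(kπ/42); ρ_J = cos(π/42) = 0.9972038.
√(1 − cos²(π/42)) = sin(π/42) ≈ 0.0747301.
ω* = 2 / (1 + 0.0747301) = 2 / 1.0747301 ≈ 1.8609323.
ρ_SOR = ω* − 1 = 1.8609323 − 1 = 0.8609323.
For 7 digits: m = 7·ln10 / (−ln 0.8609323) = 16.1181/0.149739 = 107.641; round up → m = 108.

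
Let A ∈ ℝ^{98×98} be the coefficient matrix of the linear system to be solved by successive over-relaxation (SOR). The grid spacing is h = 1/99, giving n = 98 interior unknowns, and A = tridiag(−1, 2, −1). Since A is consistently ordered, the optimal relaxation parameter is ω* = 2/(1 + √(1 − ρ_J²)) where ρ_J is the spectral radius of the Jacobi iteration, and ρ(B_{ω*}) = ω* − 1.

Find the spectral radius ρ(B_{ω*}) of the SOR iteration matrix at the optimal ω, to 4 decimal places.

With n=98, ρ(Jacobi) = cos(π/99) = 0.9995.
1 − cos²(π/99) = sin²(π/99) ⇒ √(1−ρ_J²) = sin(π/99) = 0.03173.
ω* = 2/(1 + 0.03173) = 2/1.03173 = 1.9385.
[ρ_SOR] ω* − 1 = 0.9385.

ρ_SOR = 0.9385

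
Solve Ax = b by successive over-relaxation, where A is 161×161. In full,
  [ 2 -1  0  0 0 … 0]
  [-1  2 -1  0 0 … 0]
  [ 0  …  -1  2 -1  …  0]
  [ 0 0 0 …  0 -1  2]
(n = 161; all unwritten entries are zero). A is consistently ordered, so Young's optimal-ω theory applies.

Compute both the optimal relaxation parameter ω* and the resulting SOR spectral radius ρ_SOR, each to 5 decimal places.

ω* = 1.96196, ρ_SOR = 0.96196

spectrum of D⁻¹(L+U) = {cos(kπ/162) : 1≤k≤161}; ρ_J = cos(π/162) = 0.99981.
1 − cos²(π/162) = sin²(π/162) ⇒ √(1−ρ_J²) = sin(π/162) = 0.019391.
ω* = 2/(1+0.019391) = 1.96196
ρ(B_{ω*}) = ω*−1 = 0.96196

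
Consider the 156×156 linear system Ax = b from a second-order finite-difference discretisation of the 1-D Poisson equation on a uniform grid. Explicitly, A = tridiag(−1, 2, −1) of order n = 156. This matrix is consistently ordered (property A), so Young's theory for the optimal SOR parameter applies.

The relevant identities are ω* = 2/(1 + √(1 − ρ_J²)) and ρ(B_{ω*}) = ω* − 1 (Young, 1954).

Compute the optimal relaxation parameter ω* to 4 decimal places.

n=156: λ(B_J) = 1 − λ(A)/2 = cos(kπ/157); k=1 gives ρ_J = 0.9998.
√(1−ρ_J²) simplifies to sin(π/157) = 0.02001.
ω* = 2/(1 + 0.02001) = 2/1.02001 = 1.9608.
ρ_SOR = ω* − 1 ≈ 0.9608.

ω* = 1.9608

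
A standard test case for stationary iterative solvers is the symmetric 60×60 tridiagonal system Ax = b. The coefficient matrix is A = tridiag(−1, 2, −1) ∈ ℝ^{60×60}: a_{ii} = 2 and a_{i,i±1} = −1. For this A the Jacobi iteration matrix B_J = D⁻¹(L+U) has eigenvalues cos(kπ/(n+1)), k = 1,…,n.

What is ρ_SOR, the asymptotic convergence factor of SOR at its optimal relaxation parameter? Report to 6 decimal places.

[ρ_J] n=60: ρ(B_J) = cos(π/(n+1)) = cos(π/61) = 0.998674.
root = sin(π/61) = 0.0514788  (since 1−cos² = sin²).
ω* = 2 / (1 + 0.0514788) = 2 / 1.0514788 ≈ 1.902083.
and ρ(B_{ω*}) = 1.902083 − 1 = 0.902083.

ρ_SOR = 0.902083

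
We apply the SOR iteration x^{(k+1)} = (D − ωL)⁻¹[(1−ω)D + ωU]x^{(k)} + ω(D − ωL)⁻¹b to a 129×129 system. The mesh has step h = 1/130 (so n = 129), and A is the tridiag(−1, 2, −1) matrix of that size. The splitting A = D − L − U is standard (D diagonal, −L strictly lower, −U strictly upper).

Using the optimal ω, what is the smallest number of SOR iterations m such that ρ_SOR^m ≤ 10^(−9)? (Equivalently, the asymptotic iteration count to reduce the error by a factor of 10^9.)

n=129: λ(B_J) = 1 − λ(A)/2 = cos(kπ/130); k=1 gives ρ_J = 0.9997080.
root = sin(π/130) = 0.0241637  (since 1−cos² = sin²).
Then 2/(1+√(1−ρ_J²)) = 2/(1+0.0241637); ω* = 2/1.0241637 = 1.9528128.
and ρ(B_{ω*}) = 1.9528128 − 1 = 0.9528128.
m ≥ 9·ln10 / (−ln 0.9528128) = 428.727; smallest integer m = 429.

m = 429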